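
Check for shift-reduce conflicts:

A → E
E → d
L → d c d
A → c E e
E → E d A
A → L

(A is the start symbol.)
Yes — I2: [A → E .] vs [E → E . d A]; I5: [E → d .] vs [L → d . c d]

Augment with A' → A and build the canonical LR(0) collection (I0 = CLOSURE({[A' → . A]}), then GOTO on every symbol after a dot until no new states appear). It has 13 states:
  I0: { [A → . E], [A → . L], [A → . c E e], [A' → . A], [E → . E d A], [E → . d], [L → . d c d] }  — shift
  I1: { [A' → A .] }  — accept
  I2: { [A → E .], [E → E . d A] }  — shift, reduce
  I3: { [A → L .] }  — reduce
  I4: { [A → c . E e], [E → . E d A], [E → . d] }  — shift
  I5: { [E → d .], [L → d . c d] }  — shift, reduce
  I6: { [L → d c . d] }  — shift
  I7: { [L → d c d .] }  — reduce
  I8: { [A → c E . e], [E → E . d A] }  — shift
  I9: { [E → d .] }  — reduce
  I10: { [A → . E], [A → . L], [A → . c E e], [E → . E d A], [E → . d], [E → E d . A], [L → . d c d] }  — shift
  I11: { [A → c E e .] }  — reduce
  I12: { [E → E d A .] }  — reduce

I2 contains reduce item [A → E .] and shift item [E → E . d A] — shift-reduce conflict.
I5 contains reduce item [E → d .] and shift item [L → d . c d] — shift-reduce conflict.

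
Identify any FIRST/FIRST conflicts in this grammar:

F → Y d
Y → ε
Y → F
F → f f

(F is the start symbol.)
FIRST sets of the non-terminals at (or reachable through a nullable prefix from) the front of some alternative:
  FIRST(Y) = { 'd', 'f', ε }
  FIRST(F) = { 'd', 'f' }

Productions for F:
  F → Y d: FIRST = { 'd', 'f' }
  F → f f: FIRST = { 'f' }
Productions for Y:
  Y → ε: FIRST = { ε }
  Y → F: FIRST = { 'd', 'f' }

Conflict for F: F → Y d and F → f f
  Overlap: { 'f' }

Answer: Yes. F → Y d / F → f f on { 'f' }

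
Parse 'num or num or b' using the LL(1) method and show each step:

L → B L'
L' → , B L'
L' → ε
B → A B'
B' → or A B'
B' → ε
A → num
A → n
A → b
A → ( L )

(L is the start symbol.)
LL(1) parsing maintains a stack (initially the start symbol over $) and the input. At each step: if the stack top is a terminal, match it against the current input token; if it is a non-terminal N, replace it with the RHS of M[N, lookahead] (the unique production whose predict set contains the lookahead).

Stack is shown with the top on the left.

Stack         Input              Action
---------------------------------------
L $           num or num or b $  output L → B L'
B L' $        num or num or b $  output B → A B'
A B' L' $     num or num or b $  output A → num
num B' L' $   num or num or b $  match 'num'
B' L' $       or num or b $      output B' → or A B'
or A B' L' $  or num or b $      match 'or'
A B' L' $     num or b $         output A → num
num B' L' $   num or b $         match 'num'
B' L' $       or b $             output B' → or A B'
or A B' L' $  or b $             match 'or'
A B' L' $     b $                output A → b
b B' L' $     b $                match 'b'
B' L' $       $                  output B' → ε
L' $          $                  output L' → ε
$             $                  accept

The string is accepted.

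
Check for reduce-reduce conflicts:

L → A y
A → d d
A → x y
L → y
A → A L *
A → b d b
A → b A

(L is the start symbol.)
A reduce-reduce conflict occurs when an LR(0) state has two complete items [A → α .] and [B → β .] — both call for a reduction, and with no lookahead the parser cannot choose between them.

Augment with L' → L and build the canonical LR(0) collection (I0 = CLOSURE({[L' → . L]}), then GOTO on every symbol after a dot until no new states appear). It has 15 states:
  I0: { [A → . A L *], [A → . b A], [A → . b d b], [A → . d d], [A → . x y], [L → . A y], [L → . y], [L' → . L] }  — shift
  I1: { [A → . A L *], [A → . b A], [A → . b d b], [A → . d d], [A → . x y], [A → A . L *], [L → . A y], [L → . y], [L → A . y] }  — shift
  I2: { [L' → L .] }  — accept
  I3: { [A → . A L *], [A → . b A], [A → . b d b], [A → . d d], [A → . x y], [A → b . A], [A → b . d b] }  — shift
  I4: { [A → d . d] }  — shift
  I5: { [A → x . y] }  — shift
  I6: { [L → y .] }  — reduce
  I7: { [A → x y .] }  — reduce
  I8: { [A → d d .] }  — reduce
  I9: { [A → . A L *], [A → . b A], [A → . b d b], [A → . d d], [A → . x y], [A → A . L *], [A → b A .], [L → . A y], [L → . y] }  — shift, reduce
  I10: { [A → b d . b], [A → d . d] }  — shift
  I11: { [A → b d b .] }  — reduce
  I12: { [A → A L . *] }  — shift
  I13: { [A → A L * .] }  — reduce
  I14: { [L → A y .], [L → y .] }  — 2 reduces

I14 contains complete items [L → A y .], [L → y .] — reduce-reduce conflict.

Answer: Yes — I14: [L → A y .] vs [L → y .]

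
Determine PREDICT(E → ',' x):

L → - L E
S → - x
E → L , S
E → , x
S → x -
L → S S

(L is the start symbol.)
{ ',' }

PREDICT(E → ',' x) = (FIRST(RHS) \ {ε}) ∪ (FOLLOW(E) if ε ∈ FIRST(RHS), i.e. RHS ⇒* ε)
FIRST(',' x) = { ',' }
ε ∉ FIRST(',' x), so FOLLOW(E) is not added.
PREDICT(E → ',' x) = { ',' }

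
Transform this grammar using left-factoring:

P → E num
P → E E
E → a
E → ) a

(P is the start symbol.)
Left-factoring transforms A → αβ₁ | αβ₂ into A → αA' and A' → β₁ | β₂
(α is the longest common prefix among the alternatives). Repeat until
no nonterminal has two alternatives with a common prefix.

Round 1: P has alternatives sharing prefix 'E'. Introduce P': P → E P'
  Add: P' → num
  Add: P' → E

No remaining common prefixes — done.

Resulting grammar:
P → E P'
P' → num
P' → E
E → a
E → ) a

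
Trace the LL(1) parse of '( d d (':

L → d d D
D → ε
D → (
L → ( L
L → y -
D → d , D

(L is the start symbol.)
LL(1) parsing maintains a stack (initially the start symbol over $) and the input. At each step: if the stack top is a terminal, match it against the current input token; if it is a non-terminal N, replace it with the RHS of M[N, lookahead] (the unique production whose predict set contains the lookahead).

Stack is shown with the top on the left.

Stack    Input      Action
--------------------------
L $      ( d d ( $  output L → ( L
( L $    ( d d ( $  match '('
L $      d d ( $    output L → d d D
d d D $  d d ( $    match 'd'
d D $    d ( $      match 'd'
D $      ( $        output D → (
( $      ( $        match '('
$        $          accept

The string is accepted.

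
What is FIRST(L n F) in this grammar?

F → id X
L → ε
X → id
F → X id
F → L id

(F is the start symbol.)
FIRST sets of the non-terminals involved (from the grammar, by fixed-point iteration):
  FIRST(L) = { ε }

To compute FIRST(L n F), process the symbols left to right:
Symbol L is a non-terminal. Add FIRST(L) \ {ε} = { }
L is nullable (ε ∈ FIRST(L)), continue to the next symbol.
Symbol n is a terminal. Add 'n' and stop.
FIRST(L n F) = { 'n' }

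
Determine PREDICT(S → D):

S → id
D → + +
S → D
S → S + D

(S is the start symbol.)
PREDICT(S → D) = (FIRST(RHS) \ {ε}) ∪ (FOLLOW(S) if ε ∈ FIRST(RHS), i.e. RHS ⇒* ε)
FIRST(D) = { '+' }
FIRST(D) = { '+' }
ε ∉ FIRST(D), so FOLLOW(S) is not added.
PREDICT(S → D) = { '+' }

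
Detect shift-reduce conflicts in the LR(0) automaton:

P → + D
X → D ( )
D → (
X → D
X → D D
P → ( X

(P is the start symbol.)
Augment with P' → P and build the canonical LR(0) collection (I0 = CLOSURE({[P' → . P]}), then GOTO on every symbol after a dot until no new states appear). It has 11 states:
  I0: { [P → . ( X], [P → . + D], [P' → . P] }  — shift
  I1: { [D → . (], [P → ( . X], [X → . D ( )], [X → . D D], [X → . D] }  — shift
  I2: { [D → . (], [P → + . D] }  — shift
  I3: { [P' → P .] }  — accept
  I4: { [D → ( .] }  — reduce
  I5: { [P → + D .] }  — reduce
  I6: { [D → . (], [X → D . ( )], [X → D . D], [X → D .] }  — shift, reduce
  I7: { [P → ( X .] }  — reduce
  I8: { [D → ( .], [X → D ( . )] }  — shift, reduce
  I9: { [X → D D .] }  — reduce
  I10: { [X → D ( ) .] }  — reduce

I6 contains reduce item [X → D .] and shift items [D → . (], [X → D . ( )] — shift-reduce conflict.
I8 contains reduce item [D → ( .] and shift item [X → D ( . )] — shift-reduce conflict.

Answer: Yes — I6: [X → D .] vs [D → . (]; I8: [D → ( .] vs [X → D ( . )]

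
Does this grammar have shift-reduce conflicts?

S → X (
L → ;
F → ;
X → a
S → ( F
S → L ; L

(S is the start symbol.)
No shift-reduce conflicts

Augment with S' → S and build the canonical LR(0) collection (I0 = CLOSURE({[S' → . S]}), then GOTO on every symbol after a dot until no new states appear). It has 12 states:
  I0: { [L → . ;], [S → . ( F], [S → . L ; L], [S → . X (], [S' → . S], [X → . a] }  — shift
  I1: { [F → . ;], [S → ( . F] }  — shift
  I2: { [L → ; .] }  — reduce
  I3: { [S → L . ; L] }  — shift
  I4: { [S' → S .] }  — accept
  I5: { [S → X . (] }  — shift
  I6: { [X → a .] }  — reduce
  I7: { [S → X ( .] }  — reduce
  I8: { [L → . ;], [S → L ; . L] }  — shift
  I9: { [S → L ; L .] }  — reduce
  I10: { [F → ; .] }  — reduce
  I11: { [S → ( F .] }  — reduce

No state contains both a complete item and a shift item.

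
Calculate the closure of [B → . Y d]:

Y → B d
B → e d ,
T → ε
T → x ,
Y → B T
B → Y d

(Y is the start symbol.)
Start with: [B → . Y d]
  [B → . Y d] has the dot before Y: add [Y → . B d], [Y → . B T]
  [Y → . B d] has the dot before B: add [B → . e d ,]
No further items can be added.

CLOSURE = { [B → . Y d], [B → . e d ,], [Y → . B T], [Y → . B d] }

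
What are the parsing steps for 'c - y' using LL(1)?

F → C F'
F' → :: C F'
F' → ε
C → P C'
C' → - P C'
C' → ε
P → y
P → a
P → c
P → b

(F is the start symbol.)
Stack is shown with the top on the left.

Stack        Input    Action
----------------------------
F $          c - y $  output F → C F'
C F' $       c - y $  output C → P C'
P C' F' $    c - y $  output P → c
c C' F' $    c - y $  match 'c'
C' F' $      - y $    output C' → - P C'
- P C' F' $  - y $    match '-'
P C' F' $    y $      output P → y
y C' F' $    y $      match 'y'
C' F' $      $        output C' → ε
F' $         $        output F' → ε
$            $        accept

The string is accepted.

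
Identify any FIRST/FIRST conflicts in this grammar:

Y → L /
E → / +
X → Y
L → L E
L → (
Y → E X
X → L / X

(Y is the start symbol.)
Yes. X → Y / X → L '/' X on { '(' }; L → L E / L → '(' on { '(' }

FIRST sets of the non-terminals at (or reachable through a nullable prefix from) the front of some alternative:
  FIRST(L) = { '(' }
  FIRST(E) = { '/' }
  FIRST(Y) = { '(', '/' }

Productions for Y:
  Y → L /: FIRST = { '(' }
  Y → E X: FIRST = { '/' }
Productions for X:
  X → Y: FIRST = { '(', '/' }
  X → L / X: FIRST = { '(' }
Productions for L:
  L → L E: FIRST = { '(' }
  L → (: FIRST = { '(' }
E has only one production, so no FIRST/FIRST conflict is possible there.

Conflict for X: X → Y and X → L / X
  Overlap: { '(' }
Conflict for L: L → L E and L → (
  Overlap: { '(' }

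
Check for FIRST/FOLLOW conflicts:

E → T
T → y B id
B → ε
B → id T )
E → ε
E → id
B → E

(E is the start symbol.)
Yes. E → id with FOLLOW(E) on { 'id' }; B → id T ')' with FOLLOW(B) on { 'id' }; B → E with FOLLOW(B) on { 'id' }

Nullable non-terminals: B, E.
FIRST sets used below: FIRST(E) = { 'id', 'y', ε }, FIRST(T) = { 'y' }

B: nullable alternative(s) B → ε, B → E; FOLLOW(B) = { 'id' }
  B → ε: FIRST \ {ε} = { } — disjoint from FOLLOW(B)
  B → id T ): FIRST \ {ε} = { 'id' } — overlaps FOLLOW(B) on { 'id' }: CONFLICT
  B → E: FIRST \ {ε} = { 'id', 'y' } — overlaps FOLLOW(B) on { 'id' }: CONFLICT

E: nullable alternative(s) E → ε; FOLLOW(E) = { $, 'id' }
  E → T: FIRST \ {ε} = { 'y' } — disjoint from FOLLOW(E)
  E → ε: FIRST \ {ε} = { } — this is the only nullable alternative, skip
  E → id: FIRST \ {ε} = { 'id' } — overlaps FOLLOW(E) on { 'id' }: CONFLICT

T has no nullable alternative, so no FIRST/FOLLOW check is needed there.

So the grammar has 3 FIRST/FOLLOW conflicts (marked CONFLICT above).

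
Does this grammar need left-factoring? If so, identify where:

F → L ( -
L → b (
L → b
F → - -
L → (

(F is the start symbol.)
Left-factoring is needed when two productions for the same non-terminal
share a common prefix on the right-hand side.

Productions for F:
  F → L ( -
  F → - -
Productions for L:
  L → b (
  L → b
  L → (

Found common prefix 'b' in productions for L

Answer: Yes, L has productions with common prefix 'b'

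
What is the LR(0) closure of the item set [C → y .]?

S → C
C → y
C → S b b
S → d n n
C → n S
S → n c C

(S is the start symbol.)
{ [C → y .] }

To compute CLOSURE, for each item [A → α.Bβ] where B is a non-terminal, add [B → .γ] for all productions B → γ; repeat for the newly added items until nothing changes.

Start with: [C → y .]
The dot is at the end, so nothing is added.

CLOSURE = { [C → y .] }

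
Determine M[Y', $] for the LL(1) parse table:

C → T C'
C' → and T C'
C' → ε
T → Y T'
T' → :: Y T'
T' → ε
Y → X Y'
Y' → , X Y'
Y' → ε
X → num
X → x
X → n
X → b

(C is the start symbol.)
To find M[Y', $], we find productions for Y' where $ is in the predict set (PREDICT(N → α) = (FIRST(α) \ {ε}) ∪ (FOLLOW(N) if α ⇒* ε)).

Relevant sets:
  FOLLOW(Y') = { $, '::', 'and' }

Y' → , X Y': PREDICT = { ',' }
Y' → ε: PREDICT = { $, '::', 'and' }
  $ is in predict set, so this production goes in M[Y', $]

M[Y', $] = Y' → ε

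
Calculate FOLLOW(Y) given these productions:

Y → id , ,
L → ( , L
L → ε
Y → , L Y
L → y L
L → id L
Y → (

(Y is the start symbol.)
{ $ }

To compute FOLLOW(Y), find every occurrence of Y on a right-hand side N → α Y β: add FIRST(β) \ {ε}, and if β is empty or nullable also add FOLLOW(N). Iterate to a fixed point.

Y is the start symbol, so $ ∈ FOLLOW(Y).
In Y → , L Y: Y is at the end; this adds FOLLOW(Y) to itself — nothing new

Taking the union: FOLLOW(Y) = { $ }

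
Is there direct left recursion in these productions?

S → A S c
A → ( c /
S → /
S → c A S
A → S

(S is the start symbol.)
No direct left recursion

Direct left recursion occurs when N → N α for some non-terminal N (the right-hand side begins with the left-hand side itself).

S → A S c: starts with A
A → ( c /: starts with '('
S → /: starts with '/'
S → c A S: starts with c
A → S: starts with S

No direct left recursion found.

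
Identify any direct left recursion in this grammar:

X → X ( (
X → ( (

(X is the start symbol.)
Direct left recursion occurs when N → N α for some non-terminal N (the right-hand side begins with the left-hand side itself).

X → X ( (: LEFT RECURSIVE (starts with X)
X → ( (: starts with '('

The grammar has direct left recursion on: X.

Answer: Yes, X is left-recursive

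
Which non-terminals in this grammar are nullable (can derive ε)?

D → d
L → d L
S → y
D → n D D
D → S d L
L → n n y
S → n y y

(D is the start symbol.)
A non-terminal is nullable if it can derive ε (the empty string): either it has an ε-production, or it has a production whose right-hand side consists entirely of nullable non-terminals.

There are no ε-productions, so no non-terminal can derive ε.
No non-terminals are nullable.

Answer: None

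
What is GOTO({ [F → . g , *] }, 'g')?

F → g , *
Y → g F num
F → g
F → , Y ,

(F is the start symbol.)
GOTO(I, 'g') = CLOSURE({ [A → αX.β] : [A → α.Xβ] ∈ I, X = 'g' })

Items with dot before 'g', with the dot advanced:
  [F → . g , *] → [F → g . , *]
Closure adds nothing (no advanced item has the dot before a non-terminal).

GOTO = { [F → g . , *] }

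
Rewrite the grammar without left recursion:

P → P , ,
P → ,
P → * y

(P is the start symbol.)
P → , P'
P → * y P'
P' → , , P'
P' → ε

P is directly left-recursive. The standard transformation for
  A → A α₁ | ... | A α_m | β₁ | ... | β_n
is
  A  → β₁ A' | ... | β_n A'
  A' → α₁ A' | ... | α_m A' | ε

P → , becomes P → , P'
P → * y becomes P → * y P'
P → P , , becomes P' → , , P'
Add P' → ε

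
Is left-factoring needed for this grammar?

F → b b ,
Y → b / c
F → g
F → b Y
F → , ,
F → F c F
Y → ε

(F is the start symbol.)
Left-factoring is needed when two productions for the same non-terminal
share a common prefix on the right-hand side.

Productions for F:
  F → b b ,
  F → g
  F → b Y
  F → , ,
  F → F c F
Productions for Y:
  Y → b / c
  Y → ε

Found common prefix 'b' in productions for F

Answer: Yes, F has productions with common prefix 'b'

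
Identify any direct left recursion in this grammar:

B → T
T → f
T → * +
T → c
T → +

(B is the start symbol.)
B → T: starts with T
T → f: starts with f
T → * +: starts with '*'
T → c: starts with c
T → +: starts with '+'

No direct left recursion found.

Answer: No direct left recursion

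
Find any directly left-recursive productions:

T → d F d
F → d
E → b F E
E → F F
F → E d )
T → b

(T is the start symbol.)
T → d F d: starts with d
F → d: starts with d
E → b F E: starts with b
E → F F: starts with F
F → E d ): starts with E
T → b: starts with b

No direct left recursion found.

Answer: No direct left recursion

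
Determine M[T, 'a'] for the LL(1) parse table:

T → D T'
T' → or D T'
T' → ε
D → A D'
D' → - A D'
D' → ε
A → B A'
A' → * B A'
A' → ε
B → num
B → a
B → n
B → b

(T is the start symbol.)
T → D T'

To find M[T, 'a'], we find productions for T where 'a' is in the predict set (PREDICT(N → α) = (FIRST(α) \ {ε}) ∪ (FOLLOW(N) if α ⇒* ε)).

Relevant sets:
  FIRST(D) = { 'a', 'b', 'n', 'num' }

T → D T': PREDICT = { 'a', 'b', 'n', 'num' }
  'a' is in predict set, so this production goes in M[T, 'a']

M[T, 'a'] = T → D T'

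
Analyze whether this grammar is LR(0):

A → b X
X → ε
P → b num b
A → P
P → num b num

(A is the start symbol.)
No. Shift-reduce conflict between [X → .] and [P → b . num b]

A grammar is LR(0) if no state in the canonical LR(0) collection has:
  - both a shift item (dot before a terminal) and a complete item (shift-reduce conflict), or
  - two or more complete items (reduce-reduce conflict; the accept item [A' → A .] counts as a complete item here).

Augment with A' → A and build the canonical LR(0) collection (I0 = CLOSURE({[A' → . A]}), then GOTO on every symbol after a dot until no new states appear). It has 10 states:
  I0: { [A → . P], [A → . b X], [A' → . A], [P → . b num b], [P → . num b num] }  — shift
  I1: { [A' → A .] }  — accept
  I2: { [A → P .] }  — reduce
  I3: { [A → b . X], [P → b . num b], [X → .] }  — shift, reduce
  I4: { [P → num . b num] }  — shift
  I5: { [P → num b . num] }  — shift
  I6: { [P → num b num .] }  — reduce
  I7: { [A → b X .] }  — reduce
  I8: { [P → b num . b] }  — shift
  I9: { [P → b num b .] }  — reduce

Conflict in state I3:
  Shift-reduce conflict between [X → .] and [P → b . num b]
So the grammar is NOT LR(0).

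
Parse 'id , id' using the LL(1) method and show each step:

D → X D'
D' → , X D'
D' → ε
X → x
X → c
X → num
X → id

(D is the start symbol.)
Stack is shown with the top on the left.

Stack     Input      Action
---------------------------
D $       id , id $  output D → X D'
X D' $    id , id $  output X → id
id D' $   id , id $  match 'id'
D' $      , id $     output D' → , X D'
, X D' $  , id $     match ','
X D' $    id $       output X → id
id D' $   id $       match 'id'
D' $      $          output D' → ε
$         $          accept

The string is accepted.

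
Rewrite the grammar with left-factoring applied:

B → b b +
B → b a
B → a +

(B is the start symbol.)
B → b B'
B' → b +
B' → a
B → a +

Left-factoring transforms A → αβ₁ | αβ₂ into A → αA' and A' → β₁ | β₂
(α is the longest common prefix among the alternatives). Repeat until
no nonterminal has two alternatives with a common prefix.

Round 1: B has alternatives sharing prefix 'b'. Introduce B': B → b B'
  Add: B' → b +
  Add: B' → a

No remaining common prefixes — done.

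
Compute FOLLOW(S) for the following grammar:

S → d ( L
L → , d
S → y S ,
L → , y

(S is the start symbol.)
To compute FOLLOW(S), find every occurrence of S on a right-hand side N → α S β: add FIRST(β) \ {ε}, and if β is empty or nullable also add FOLLOW(N). Iterate to a fixed point.

S is the start symbol, so $ ∈ FOLLOW(S).
In S → y S ,: S is followed by ',', add FIRST(',') \ {ε} = { ',' }

Taking the union: FOLLOW(S) = { $, ',' }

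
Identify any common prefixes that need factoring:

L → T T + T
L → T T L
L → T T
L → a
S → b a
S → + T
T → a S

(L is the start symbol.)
Yes, L has productions with common prefix 'T T'

Left-factoring is needed when two productions for the same non-terminal
share a common prefix on the right-hand side.

Productions for L:
  L → T T + T
  L → T T L
  L → T T
  L → a
Productions for S:
  S → b a
  S → + T

Found common prefix 'T T' in productions for L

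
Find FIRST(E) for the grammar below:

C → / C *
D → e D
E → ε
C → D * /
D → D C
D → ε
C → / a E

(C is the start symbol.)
{ ε }

From E → ε:
  - ε-production, so ε ∈ FIRST(E)

Collecting: FIRST(E) = { ε }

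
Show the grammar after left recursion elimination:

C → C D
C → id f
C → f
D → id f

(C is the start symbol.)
C → id f C'
C → f C'
C' → D C'
C' → ε
D → id f

C is directly left-recursive. The standard transformation for
  A → A α₁ | ... | A α_m | β₁ | ... | β_n
is
  A  → β₁ A' | ... | β_n A'
  A' → α₁ A' | ... | α_m A' | ε

C → id f becomes C → id f C'
C → f becomes C → f C'
C → C D becomes C' → D C'
Add C' → ε

Productions for other non-terminals are unchanged:
  D → id f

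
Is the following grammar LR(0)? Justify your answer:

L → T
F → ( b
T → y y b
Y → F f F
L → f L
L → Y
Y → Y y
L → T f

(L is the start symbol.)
Augment with L' → L and build the canonical LR(0) collection (I0 = CLOSURE({[L' → . L]}), then GOTO on every symbol after a dot until no new states appear). It has 16 states:
  I0: { [F → . ( b], [L → . T f], [L → . T], [L → . Y], [L → . f L], [L' → . L], [T → . y y b], [Y → . F f F], [Y → . Y y] }  — shift
  I1: { [F → ( . b] }  — shift
  I2: { [Y → F . f F] }  — shift
  I3: { [L' → L .] }  — accept
  I4: { [L → T . f], [L → T .] }  — shift, reduce
  I5: { [L → Y .], [Y → Y . y] }  — shift, reduce
  I6: { [F → . ( b], [L → . T f], [L → . T], [L → . Y], [L → . f L], [L → f . L], [T → . y y b], [Y → . F f F], [Y → . Y y] }  — shift
  I7: { [T → y . y b] }  — shift
  I8: { [T → y y . b] }  — shift
  I9: { [T → y y b .] }  — reduce
  I10: { [L → f L .] }  — reduce
  I11: { [Y → Y y .] }  — reduce
  I12: { [L → T f .] }  — reduce
  I13: { [F → . ( b], [Y → F f . F] }  — shift
  I14: { [Y → F f F .] }  — reduce
  I15: { [F → ( b .] }  — reduce

Conflict in state I4:
  Shift-reduce conflict between [L → T .] and [L → T . f]
So the grammar is NOT LR(0).

Answer: No. Shift-reduce conflict between [L → T .] and [L → T . f]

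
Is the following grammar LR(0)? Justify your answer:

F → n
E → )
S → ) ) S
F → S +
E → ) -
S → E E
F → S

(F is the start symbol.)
A grammar is LR(0) if no state in the canonical LR(0) collection has:
  - both a shift item (dot before a terminal) and a complete item (shift-reduce conflict), or
  - two or more complete items (reduce-reduce conflict; the accept item [F' → F .] counts as a complete item here).

Augment with F' → F and build the canonical LR(0) collection (I0 = CLOSURE({[F' → . F]}), then GOTO on every symbol after a dot until no new states appear). It has 12 states:
  I0: { [E → . ) -], [E → . )], [F → . S +], [F → . S], [F → . n], [F' → . F], [S → . ) ) S], [S → . E E] }  — shift
  I1: { [E → ) . -], [E → ) .], [S → ) . ) S] }  — shift, reduce
  I2: { [E → . ) -], [E → . )], [S → E . E] }  — shift
  I3: { [F' → F .] }  — accept
  I4: { [F → S . +], [F → S .] }  — shift, reduce
  I5: { [F → n .] }  — reduce
  I6: { [F → S + .] }  — reduce
  I7: { [E → ) . -], [E → ) .] }  — shift, reduce
  I8: { [S → E E .] }  — reduce
  I9: { [E → ) - .] }  — reduce
  I10: { [E → . ) -], [E → . )], [S → ) ) . S], [S → . ) ) S], [S → . E E] }  — shift
  I11: { [S → ) ) S .] }  — reduce

Conflict in state I1:
  Shift-reduce conflict between [E → ) .] and [E → ) . -]
So the grammar is NOT LR(0).

Answer: No. Shift-reduce conflict between [E → ) .] and [E → ) . -]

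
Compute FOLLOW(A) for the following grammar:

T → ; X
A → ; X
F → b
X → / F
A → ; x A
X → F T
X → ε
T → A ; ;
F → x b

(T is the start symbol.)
To compute FOLLOW(A), find every occurrence of A on a right-hand side N → α A β: add FIRST(β) \ {ε}, and if β is empty or nullable also add FOLLOW(N). Iterate to a fixed point.

In A → ; x A: A is at the end; this adds FOLLOW(A) to itself — nothing new
In T → A ; ;: A is followed by ';' ';', add FIRST(';' ';') \ {ε} = { ';' }

Taking the union: FOLLOW(A) = { ';' }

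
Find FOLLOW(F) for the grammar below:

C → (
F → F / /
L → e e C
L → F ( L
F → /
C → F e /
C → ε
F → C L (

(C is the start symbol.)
In F → F / /: F is followed by '/' '/', add FIRST('/' '/') \ {ε} = { '/' }
In L → F ( L: F is followed by '(' L, add FIRST('(' L) \ {ε} = { '(' }
In C → F e /: F is followed by e '/', add FIRST(e '/') \ {ε} = { 'e' }

Taking the union: FOLLOW(F) = { '(', '/', 'e' }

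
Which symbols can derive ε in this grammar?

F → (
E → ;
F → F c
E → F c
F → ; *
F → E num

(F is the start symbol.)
None

A non-terminal is nullable if it can derive ε (the empty string): either it has an ε-production, or it has a production whose right-hand side consists entirely of nullable non-terminals.

There are no ε-productions, so no non-terminal can derive ε.
No non-terminals are nullable.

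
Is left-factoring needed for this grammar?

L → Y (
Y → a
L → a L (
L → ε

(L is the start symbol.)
Left-factoring is needed when two productions for the same non-terminal
share a common prefix on the right-hand side.

Productions for L:
  L → Y (
  L → a L (
  L → ε

No common prefixes found.

Answer: No, left-factoring is not needed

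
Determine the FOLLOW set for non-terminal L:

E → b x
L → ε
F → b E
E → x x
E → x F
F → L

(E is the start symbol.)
{ $ }

To compute FOLLOW(L), find every occurrence of L on a right-hand side N → α L β: add FIRST(β) \ {ε}, and if β is empty or nullable also add FOLLOW(N). Iterate to a fixed point.

In F → L: L is at the end, add FOLLOW(F)

The FOLLOW sets referred to above (computed the same way, to a fixed point):
  FOLLOW(F) = { $ }

Taking the union: FOLLOW(L) = { $ }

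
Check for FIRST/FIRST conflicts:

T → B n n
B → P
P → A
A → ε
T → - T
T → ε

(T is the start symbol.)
A FIRST/FIRST conflict occurs when two productions N → α and N → β for the same non-terminal have FIRST(α) ∩ FIRST(β) ≠ ∅ (with ε ∈ FIRST of a nullable right-hand side, so two nullable alternatives also conflict).

FIRST sets of the non-terminals at (or reachable through a nullable prefix from) the front of some alternative:
  FIRST(B) = { ε }

Productions for T:
  T → B n n: FIRST = { 'n' }
  T → - T: FIRST = { '-' }
  T → ε: FIRST = { ε }
B, P, A have only one production, so no FIRST/FIRST conflict is possible there.

All alternatives of each non-terminal have pairwise disjoint FIRST sets.

Answer: No FIRST/FIRST conflicts.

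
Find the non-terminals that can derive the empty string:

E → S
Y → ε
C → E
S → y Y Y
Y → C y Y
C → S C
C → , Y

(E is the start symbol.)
{ 'Y' }

A non-terminal is nullable if it can derive ε (the empty string): either it has an ε-production, or it has a production whose right-hand side consists entirely of nullable non-terminals.

ε-productions: Y → ε
So Y is immediately nullable.
No further non-terminal can be added: every production for the remaining non-terminals contains a terminal or a non-nullable non-terminal.
Nullable = { 'Y' }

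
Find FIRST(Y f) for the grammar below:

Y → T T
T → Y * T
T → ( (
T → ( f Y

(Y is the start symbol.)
FIRST sets of the non-terminals involved (from the grammar, by fixed-point iteration):
  FIRST(Y) = { '(' }

To compute FIRST(Y f), process the symbols left to right:
Symbol Y is a non-terminal. Add FIRST(Y) \ {ε} = { '(' }
Y is not nullable (ε ∉ FIRST(Y)), so stop here.
FIRST(Y f) = { '(' }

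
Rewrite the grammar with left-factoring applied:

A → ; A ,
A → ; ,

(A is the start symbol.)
Left-factoring transforms A → αβ₁ | αβ₂ into A → αA' and A' → β₁ | β₂
(α is the longest common prefix among the alternatives). Repeat until
no nonterminal has two alternatives with a common prefix.

Round 1: A has alternatives sharing prefix ';'. Introduce A': A → ; A'
  Add: A' → A ,
  Add: A' → ,

No remaining common prefixes — done.

Resulting grammar:
A → ; A'
A' → A ,
A' → ,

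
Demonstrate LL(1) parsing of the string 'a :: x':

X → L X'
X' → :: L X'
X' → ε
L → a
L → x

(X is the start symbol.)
LL(1) parsing maintains a stack (initially the start symbol over $) and the input. At each step: if the stack top is a terminal, match it against the current input token; if it is a non-terminal N, replace it with the RHS of M[N, lookahead] (the unique production whose predict set contains the lookahead).

Stack is shown with the top on the left.

Stack      Input     Action
---------------------------
X $        a :: x $  output X → L X'
L X' $     a :: x $  output L → a
a X' $     a :: x $  match 'a'
X' $       :: x $    output X' → :: L X'
:: L X' $  :: x $    match '::'
L X' $     x $       output L → x
x X' $     x $       match 'x'
X' $       $         output X' → ε
$          $         accept

The string is accepted.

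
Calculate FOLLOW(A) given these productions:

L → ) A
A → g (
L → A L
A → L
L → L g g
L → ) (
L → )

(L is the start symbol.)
{ $, ')', 'g' }

To compute FOLLOW(A), find every occurrence of A on a right-hand side N → α A β: add FIRST(β) \ {ε}, and if β is empty or nullable also add FOLLOW(N). Iterate to a fixed point.

In L → ) A: A is at the end, add FOLLOW(L)
In L → A L: A is followed by L, add FIRST(L) \ {ε} = { ')', 'g' }

The FOLLOW sets referred to above (computed the same way, to a fixed point):
  FOLLOW(L) = { $, ')', 'g' }

Taking the union: FOLLOW(A) = { $, ')', 'g' }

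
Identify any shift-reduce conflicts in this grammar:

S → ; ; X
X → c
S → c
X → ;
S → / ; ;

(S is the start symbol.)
Augment with S' → S and build the canonical LR(0) collection (I0 = CLOSURE({[S' → . S]}), then GOTO on every symbol after a dot until no new states appear). It has 11 states:
  I0: { [S → . / ; ;], [S → . ; ; X], [S → . c], [S' → . S] }  — shift
  I1: { [S → / . ; ;] }  — shift
  I2: { [S → ; . ; X] }  — shift
  I3: { [S' → S .] }  — accept
  I4: { [S → c .] }  — reduce
  I5: { [S → ; ; . X], [X → . ;], [X → . c] }  — shift
  I6: { [X → ; .] }  — reduce
  I7: { [S → ; ; X .] }  — reduce
  I8: { [X → c .] }  — reduce
  I9: { [S → / ; . ;] }  — shift
  I10: { [S → / ; ; .] }  — reduce

No state contains both a complete item and a shift item.

Answer: No shift-reduce conflicts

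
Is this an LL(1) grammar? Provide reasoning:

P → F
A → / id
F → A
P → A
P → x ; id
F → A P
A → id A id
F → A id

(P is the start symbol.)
Relevant sets:
  FIRST(F) = { '/', 'id' }
  FIRST(A) = { '/', 'id' }

For P:
  PREDICT(P → F) = { '/', 'id' }
  PREDICT(P → A) = { '/', 'id' }
  PREDICT(P → x ';' id) = { 'x' }
For A:
  PREDICT(A → '/' id) = { '/' }
  PREDICT(A → id A id) = { 'id' }
For F:
  PREDICT(F → A) = { '/', 'id' }
  PREDICT(F → A P) = { '/', 'id' }
  PREDICT(F → A id) = { '/', 'id' }

Conflict found: Predict set conflict for P: { '/', 'id' }
The grammar is NOT LL(1).

Answer: No. Predict set conflict for P: { '/', 'id' }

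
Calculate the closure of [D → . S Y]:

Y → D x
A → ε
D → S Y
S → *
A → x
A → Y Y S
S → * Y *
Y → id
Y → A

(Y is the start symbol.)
{ [D → . S Y], [S → . * Y *], [S → . *] }

To compute CLOSURE, for each item [A → α.Bβ] where B is a non-terminal, add [B → .γ] for all productions B → γ; repeat for the newly added items until nothing changes.

Start with: [D → . S Y]
  [D → . S Y] has the dot before S: add [S → . *], [S → . * Y *]
No further items can be added.

CLOSURE = { [D → . S Y], [S → . * Y *], [S → . *] }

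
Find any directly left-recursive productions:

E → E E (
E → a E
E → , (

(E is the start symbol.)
Yes, E is left-recursive

E → E E (: LEFT RECURSIVE (starts with E)
E → a E: starts with a
E → , (: starts with ','

The grammar has direct left recursion on: E.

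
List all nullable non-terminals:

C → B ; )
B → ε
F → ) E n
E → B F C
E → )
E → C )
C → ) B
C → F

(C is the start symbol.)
A non-terminal is nullable if it can derive ε (the empty string): either it has an ε-production, or it has a production whose right-hand side consists entirely of nullable non-terminals.

ε-productions: B → ε
So B is immediately nullable.
No further non-terminal can be added: every production for the remaining non-terminals contains a terminal or a non-nullable non-terminal.
Nullable = { 'B' }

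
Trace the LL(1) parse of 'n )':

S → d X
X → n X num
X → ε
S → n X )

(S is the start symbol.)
LL(1) parsing maintains a stack (initially the start symbol over $) and the input. At each step: if the stack top is a terminal, match it against the current input token; if it is a non-terminal N, replace it with the RHS of M[N, lookahead] (the unique production whose predict set contains the lookahead).

Stack is shown with the top on the left.

Stack    Input  Action
----------------------
S $      n ) $  output S → n X )
n X ) $  n ) $  match 'n'
X ) $    ) $    output X → ε
) $      ) $    match ')'
$        $      accept

The string is accepted.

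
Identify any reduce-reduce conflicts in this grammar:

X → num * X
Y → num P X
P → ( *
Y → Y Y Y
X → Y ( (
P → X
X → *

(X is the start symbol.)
Augment with X' → X and build the canonical LR(0) collection (I0 = CLOSURE({[X' → . X]}), then GOTO on every symbol after a dot until no new states appear). It has 17 states:
  I0: { [X → . *], [X → . Y ( (], [X → . num * X], [X' → . X], [Y → . Y Y Y], [Y → . num P X] }  — shift
  I1: { [X → * .] }  — reduce
  I2: { [X' → X .] }  — accept
  I3: { [X → Y . ( (], [Y → . Y Y Y], [Y → . num P X], [Y → Y . Y Y] }  — shift
  I4: { [P → . ( *], [P → . X], [X → . *], [X → . Y ( (], [X → . num * X], [X → num . * X], [Y → . Y Y Y], [Y → . num P X], [Y → num . P X] }  — shift
  I5: { [P → ( . *] }  — shift
  I6: { [X → * .], [X → . *], [X → . Y ( (], [X → . num * X], [X → num * . X], [Y → . Y Y Y], [Y → . num P X] }  — shift, reduce
  I7: { [X → . *], [X → . Y ( (], [X → . num * X], [Y → . Y Y Y], [Y → . num P X], [Y → num P . X] }  — shift
  I8: { [P → X .] }  — reduce
  I9: { [Y → num P X .] }  — reduce
  I10: { [X → num * X .] }  — reduce
  I11: { [P → ( * .] }  — reduce
  I12: { [X → Y ( . (] }  — shift
  I13: { [Y → . Y Y Y], [Y → . num P X], [Y → Y . Y Y], [Y → Y Y . Y] }  — shift
  I14: { [P → . ( *], [P → . X], [X → . *], [X → . Y ( (], [X → . num * X], [Y → . Y Y Y], [Y → . num P X], [Y → num . P X] }  — shift
  I15: { [Y → . Y Y Y], [Y → . num P X], [Y → Y . Y Y], [Y → Y Y . Y], [Y → Y Y Y .] }  — shift, reduce
  I16: { [X → Y ( ( .] }  — reduce

No state contains more than one complete item.

Answer: No reduce-reduce conflicts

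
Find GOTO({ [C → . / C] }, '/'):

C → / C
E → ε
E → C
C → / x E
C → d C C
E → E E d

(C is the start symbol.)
GOTO(I, '/') = CLOSURE({ [A → αX.β] : [A → α.Xβ] ∈ I, X = '/' })

Items with dot before '/', with the dot advanced:
  [C → . / C] → [C → / . C]
Closure of the advanced items:
  [C → / . C] has the dot before C: add [C → . / C], [C → . / x E], [C → . d C C]

GOTO = { [C → . / C], [C → . / x E], [C → . d C C], [C → / . C] }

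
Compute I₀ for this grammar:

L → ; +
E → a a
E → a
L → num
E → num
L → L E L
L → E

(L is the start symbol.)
First, augment the grammar with L' → L
I₀ = CLOSURE({ [L' → . L] }):
  [L' → . L] has the dot before L: add [L → . ; +], [L → . num], [L → . L E L], [L → . E]
  [L → . E] has the dot before E: add [E → . a a], [E → . a], [E → . num]
No further items can be added.

I₀ = { [E → . a a], [E → . a], [E → . num], [L → . ; +], [L → . E], [L → . L E L], [L → . num], [L' → . L] }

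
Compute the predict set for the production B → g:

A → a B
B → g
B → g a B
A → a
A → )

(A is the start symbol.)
{ 'g' }

PREDICT(B → g) = (FIRST(RHS) \ {ε}) ∪ (FOLLOW(B) if ε ∈ FIRST(RHS), i.e. RHS ⇒* ε)
FIRST(g) = { 'g' }
ε ∉ FIRST(g), so FOLLOW(B) is not added.
PREDICT(B → g) = { 'g' }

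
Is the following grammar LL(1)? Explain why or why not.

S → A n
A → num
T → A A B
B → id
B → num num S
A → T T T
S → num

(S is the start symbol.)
No. Predict set conflict for S: { 'num' }

Relevant sets:
  FIRST(A) = { 'num' }
  FIRST(T) = { 'num' }

For S:
  PREDICT(S → A n) = { 'num' }
  PREDICT(S → num) = { 'num' }
For A:
  PREDICT(A → num) = { 'num' }
  PREDICT(A → T T T) = { 'num' }
For B:
  PREDICT(B → id) = { 'id' }
  PREDICT(B → num num S) = { 'num' }
T has a single production, so nothing to check there.

Conflict found: Predict set conflict for S: { 'num' }
The grammar is NOT LL(1).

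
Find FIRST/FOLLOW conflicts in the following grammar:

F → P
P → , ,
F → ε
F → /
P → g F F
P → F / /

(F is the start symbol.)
Yes. F → P with FOLLOW(F) on { ',', '/', 'g' }; F → '/' with FOLLOW(F) on { '/' }

A FIRST/FOLLOW conflict occurs when a non-terminal N has a nullable alternative N → β (β ⇒* ε) and another alternative N → α with FIRST(α) ∩ FOLLOW(N) ≠ ∅: on such a lookahead the parser cannot decide between expanding α and letting N vanish via β.

Nullable non-terminals: F.
FIRST sets used below: FIRST(P) = { ',', '/', 'g' }

F: nullable alternative(s) F → ε; FOLLOW(F) = { $, ',', '/', 'g' }
  F → P: FIRST \ {ε} = { ',', '/', 'g' } — overlaps FOLLOW(F) on { ',', '/', 'g' }: CONFLICT
  F → ε: FIRST \ {ε} = { } — this is the only nullable alternative, skip
  F → /: FIRST \ {ε} = { '/' } — overlaps FOLLOW(F) on { '/' }: CONFLICT

P has no nullable alternative, so no FIRST/FOLLOW check is needed there.

So the grammar has 2 FIRST/FOLLOW conflicts (marked CONFLICT above).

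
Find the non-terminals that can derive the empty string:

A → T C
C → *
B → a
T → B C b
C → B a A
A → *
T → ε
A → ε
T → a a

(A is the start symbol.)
A non-terminal is nullable if it can derive ε (the empty string): either it has an ε-production, or it has a production whose right-hand side consists entirely of nullable non-terminals.

ε-productions: T → ε, A → ε
So T, A are immediately nullable.
No further non-terminal can be added: every production for the remaining non-terminals contains a terminal or a non-nullable non-terminal.
Nullable = { 'A', 'T' }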